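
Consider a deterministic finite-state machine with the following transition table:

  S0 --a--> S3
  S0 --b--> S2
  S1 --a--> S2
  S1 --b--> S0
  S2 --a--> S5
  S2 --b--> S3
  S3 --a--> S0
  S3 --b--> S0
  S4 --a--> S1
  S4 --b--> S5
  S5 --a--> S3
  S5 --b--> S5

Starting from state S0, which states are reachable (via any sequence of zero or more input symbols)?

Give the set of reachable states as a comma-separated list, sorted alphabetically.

Answer: S0, S2, S3, S5

Derivation:
BFS from S0:
  visit S0: S0--a-->S3 (new), S0--b-->S2 (new)
  visit S3: S3--a-->S0 (seen), S3--b-->S0 (seen)
  visit S2: S2--a-->S5 (new), S2--b-->S3 (seen)
  visit S5: S5--a-->S3 (seen), S5--b-->S5 (seen)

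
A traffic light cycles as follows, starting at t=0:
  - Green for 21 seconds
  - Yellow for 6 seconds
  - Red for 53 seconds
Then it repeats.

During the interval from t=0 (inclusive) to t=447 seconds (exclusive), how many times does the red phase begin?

Cycle = 21+6+53 = 80s
red phase starts at t = k*80 + 27 for k=0,1,2,...
Need k*80+27 < 447 → k < 5.250
k ∈ {0, ..., 5} → 6 starts

Answer: 6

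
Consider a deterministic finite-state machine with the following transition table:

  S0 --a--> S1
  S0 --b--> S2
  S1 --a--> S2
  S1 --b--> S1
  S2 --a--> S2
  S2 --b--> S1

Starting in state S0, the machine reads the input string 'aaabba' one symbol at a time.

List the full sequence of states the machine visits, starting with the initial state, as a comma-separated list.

Start: S0
  read 'a': S0 --a--> S1
  read 'a': S1 --a--> S2
  read 'a': S2 --a--> S2
  read 'b': S2 --b--> S1
  read 'b': S1 --b--> S1
  read 'a': S1 --a--> S2

Answer: S0, S1, S2, S2, S1, S1, S2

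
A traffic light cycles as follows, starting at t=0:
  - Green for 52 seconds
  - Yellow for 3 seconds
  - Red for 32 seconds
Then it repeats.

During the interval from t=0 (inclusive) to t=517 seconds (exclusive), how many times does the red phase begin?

Cycle = 52+3+32 = 87s
red phase starts at t = k*87 + 55 for k=0,1,2,...
Need k*87+55 < 517 → k < 5.310
k ∈ {0, ..., 5} → 6 starts

Answer: 6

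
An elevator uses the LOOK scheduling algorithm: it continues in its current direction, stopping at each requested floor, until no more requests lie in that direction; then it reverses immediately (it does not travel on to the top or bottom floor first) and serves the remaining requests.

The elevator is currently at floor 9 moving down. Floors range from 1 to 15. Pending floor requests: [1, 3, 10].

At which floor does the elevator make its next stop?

Answer: 3

Derivation:
Current floor: 9, direction: down
Requests above: [10]
Requests below: [1, 3]
Moving down and requests lie below → nearest below is max([1, 3]) = 3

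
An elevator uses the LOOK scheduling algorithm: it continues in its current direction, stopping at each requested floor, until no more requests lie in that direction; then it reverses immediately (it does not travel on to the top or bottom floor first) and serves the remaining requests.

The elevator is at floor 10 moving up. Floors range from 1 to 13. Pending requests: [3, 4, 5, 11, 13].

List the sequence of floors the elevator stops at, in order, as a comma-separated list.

Current: 10, moving UP
Serve above first (ascending): [11, 13]
Then reverse, serve below (descending): [5, 4, 3]

Answer: 11, 13, 5, 4, 3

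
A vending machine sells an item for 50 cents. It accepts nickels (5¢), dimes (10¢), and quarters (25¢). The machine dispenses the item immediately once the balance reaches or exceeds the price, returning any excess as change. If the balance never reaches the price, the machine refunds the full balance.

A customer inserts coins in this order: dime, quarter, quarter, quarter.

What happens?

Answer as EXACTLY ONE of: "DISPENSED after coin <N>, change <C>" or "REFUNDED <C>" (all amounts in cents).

Answer: DISPENSED after coin 3, change 10

Derivation:
Price: 50¢
Coin 1 (dime, 10¢): balance = 10¢
Coin 2 (quarter, 25¢): balance = 35¢
Coin 3 (quarter, 25¢): balance = 60¢
  → balance >= price → DISPENSE, change = 60 - 50 = 10¢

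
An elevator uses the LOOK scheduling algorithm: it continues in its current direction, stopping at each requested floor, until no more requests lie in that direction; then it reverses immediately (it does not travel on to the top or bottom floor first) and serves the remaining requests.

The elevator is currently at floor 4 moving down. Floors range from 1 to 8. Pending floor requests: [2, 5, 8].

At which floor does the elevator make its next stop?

Current floor: 4, direction: down
Requests above: [5, 8]
Requests below: [2]
Moving down and requests lie below → nearest below is max([2]) = 2

Answer: 2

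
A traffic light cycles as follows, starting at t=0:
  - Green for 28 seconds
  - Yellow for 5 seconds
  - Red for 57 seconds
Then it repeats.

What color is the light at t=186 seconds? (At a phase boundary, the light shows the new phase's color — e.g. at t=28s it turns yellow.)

Cycle length = 28 + 5 + 57 = 90s
t = 186, phase_t = 186 mod 90 = 6
6 < 28 (green end) → GREEN

Answer: green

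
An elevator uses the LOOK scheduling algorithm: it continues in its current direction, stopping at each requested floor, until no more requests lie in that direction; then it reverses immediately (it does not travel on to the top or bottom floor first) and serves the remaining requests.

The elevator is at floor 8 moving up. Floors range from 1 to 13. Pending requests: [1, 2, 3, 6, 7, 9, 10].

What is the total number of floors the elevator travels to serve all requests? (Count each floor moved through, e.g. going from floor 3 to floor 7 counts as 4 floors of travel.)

Start at floor 8 moving up, LOOK stop order: [9, 10, 7, 6, 3, 2, 1]
  8 → 9: |9-8| = 1, total = 1
  9 → 10: |10-9| = 1, total = 2
  10 → 7: |7-10| = 3, total = 5
  7 → 6: |6-7| = 1, total = 6
  6 → 3: |3-6| = 3, total = 9
  3 → 2: |2-3| = 1, total = 10
  2 → 1: |1-2| = 1, total = 11

Answer: 11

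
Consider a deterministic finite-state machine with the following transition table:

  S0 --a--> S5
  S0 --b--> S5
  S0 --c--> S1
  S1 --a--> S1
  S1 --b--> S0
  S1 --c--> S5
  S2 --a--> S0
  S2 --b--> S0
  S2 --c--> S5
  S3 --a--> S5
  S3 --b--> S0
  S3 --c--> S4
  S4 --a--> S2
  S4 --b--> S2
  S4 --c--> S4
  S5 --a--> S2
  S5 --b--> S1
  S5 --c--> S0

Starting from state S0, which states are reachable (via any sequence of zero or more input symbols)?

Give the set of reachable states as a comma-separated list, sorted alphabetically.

BFS from S0:
  visit S0: S0--a-->S5 (new), S0--b-->S5 (seen), S0--c-->S1 (new)
  visit S5: S5--a-->S2 (new), S5--b-->S1 (seen), S5--c-->S0 (seen)
  visit S1: S1--a-->S1 (seen), S1--b-->S0 (seen), S1--c-->S5 (seen)
  visit S2: S2--a-->S0 (seen), S2--b-->S0 (seen), S2--c-->S5 (seen)

Answer: S0, S1, S2, S5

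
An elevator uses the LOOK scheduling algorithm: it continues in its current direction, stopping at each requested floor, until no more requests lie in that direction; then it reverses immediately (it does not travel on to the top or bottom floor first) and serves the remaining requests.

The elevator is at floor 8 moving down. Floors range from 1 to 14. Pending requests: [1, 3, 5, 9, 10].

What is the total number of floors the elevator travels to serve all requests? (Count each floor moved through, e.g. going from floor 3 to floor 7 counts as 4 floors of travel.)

Answer: 16

Derivation:
Start at floor 8 moving down, LOOK stop order: [5, 3, 1, 9, 10]
  8 → 5: |5-8| = 3, total = 3
  5 → 3: |3-5| = 2, total = 5
  3 → 1: |1-3| = 2, total = 7
  1 → 9: |9-1| = 8, total = 15
  9 → 10: |10-9| = 1, total = 16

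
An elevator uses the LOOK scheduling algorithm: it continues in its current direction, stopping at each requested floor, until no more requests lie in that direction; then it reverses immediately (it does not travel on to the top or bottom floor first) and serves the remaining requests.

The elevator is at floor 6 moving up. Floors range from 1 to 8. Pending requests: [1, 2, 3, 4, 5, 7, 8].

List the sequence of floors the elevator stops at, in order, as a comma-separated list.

Current: 6, moving UP
Serve above first (ascending): [7, 8]
Then reverse, serve below (descending): [5, 4, 3, 2, 1]

Answer: 7, 8, 5, 4, 3, 2, 1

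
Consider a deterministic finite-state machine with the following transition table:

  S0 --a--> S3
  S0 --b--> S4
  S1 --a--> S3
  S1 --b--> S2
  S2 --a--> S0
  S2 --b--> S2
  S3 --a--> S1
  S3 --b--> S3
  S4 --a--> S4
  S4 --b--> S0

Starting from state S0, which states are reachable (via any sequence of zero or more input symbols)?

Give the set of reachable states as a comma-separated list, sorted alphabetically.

BFS from S0:
  visit S0: S0--a-->S3 (new), S0--b-->S4 (new)
  visit S3: S3--a-->S1 (new), S3--b-->S3 (seen)
  visit S4: S4--a-->S4 (seen), S4--b-->S0 (seen)
  visit S1: S1--a-->S3 (seen), S1--b-->S2 (new)
  visit S2: S2--a-->S0 (seen), S2--b-->S2 (seen)

Answer: S0, S1, S2, S3, S4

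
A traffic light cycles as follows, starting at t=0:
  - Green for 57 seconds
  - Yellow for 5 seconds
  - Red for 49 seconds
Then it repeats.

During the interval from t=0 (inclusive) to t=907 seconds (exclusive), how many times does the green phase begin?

Answer: 9

Derivation:
Cycle = 57+5+49 = 111s
green phase starts at t = k*111 + 0 for k=0,1,2,...
Need k*111+0 < 907 → k < 8.171
k ∈ {0, ..., 8} → 9 starts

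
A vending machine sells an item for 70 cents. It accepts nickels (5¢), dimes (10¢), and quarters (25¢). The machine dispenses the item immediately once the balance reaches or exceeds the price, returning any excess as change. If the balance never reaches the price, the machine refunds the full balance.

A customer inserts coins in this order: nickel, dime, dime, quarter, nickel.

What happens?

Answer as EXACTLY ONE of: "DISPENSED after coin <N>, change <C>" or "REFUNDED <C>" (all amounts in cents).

Price: 70¢
Coin 1 (nickel, 5¢): balance = 5¢
Coin 2 (dime, 10¢): balance = 15¢
Coin 3 (dime, 10¢): balance = 25¢
Coin 4 (quarter, 25¢): balance = 50¢
Coin 5 (nickel, 5¢): balance = 55¢
All coins inserted, balance 55¢ < price 70¢ → REFUND 55¢

Answer: REFUNDED 55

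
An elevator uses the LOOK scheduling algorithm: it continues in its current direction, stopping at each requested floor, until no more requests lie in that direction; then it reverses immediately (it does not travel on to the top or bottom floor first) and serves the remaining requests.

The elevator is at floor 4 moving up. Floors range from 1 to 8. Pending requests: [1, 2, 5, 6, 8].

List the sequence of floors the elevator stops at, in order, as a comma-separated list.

Current: 4, moving UP
Serve above first (ascending): [5, 6, 8]
Then reverse, serve below (descending): [2, 1]

Answer: 5, 6, 8, 2, 1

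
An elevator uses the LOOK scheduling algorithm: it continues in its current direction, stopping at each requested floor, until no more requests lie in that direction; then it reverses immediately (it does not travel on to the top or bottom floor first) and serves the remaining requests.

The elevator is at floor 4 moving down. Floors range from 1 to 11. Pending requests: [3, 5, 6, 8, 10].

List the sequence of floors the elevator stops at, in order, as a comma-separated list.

Current: 4, moving DOWN
Serve below first (descending): [3]
Then reverse, serve above (ascending): [5, 6, 8, 10]

Answer: 3, 5, 6, 8, 10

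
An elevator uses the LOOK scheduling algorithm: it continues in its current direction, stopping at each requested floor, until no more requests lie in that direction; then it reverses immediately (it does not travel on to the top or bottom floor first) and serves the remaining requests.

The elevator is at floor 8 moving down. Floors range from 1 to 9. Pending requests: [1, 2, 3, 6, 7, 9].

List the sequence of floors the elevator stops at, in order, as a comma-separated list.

Answer: 7, 6, 3, 2, 1, 9

Derivation:
Current: 8, moving DOWN
Serve below first (descending): [7, 6, 3, 2, 1]
Then reverse, serve above (ascending): [9]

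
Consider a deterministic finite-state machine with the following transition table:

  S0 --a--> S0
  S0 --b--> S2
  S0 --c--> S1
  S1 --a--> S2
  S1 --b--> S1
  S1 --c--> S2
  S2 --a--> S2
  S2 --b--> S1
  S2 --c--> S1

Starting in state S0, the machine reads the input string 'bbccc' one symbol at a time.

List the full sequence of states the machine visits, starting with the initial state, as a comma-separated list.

Answer: S0, S2, S1, S2, S1, S2

Derivation:
Start: S0
  read 'b': S0 --b--> S2
  read 'b': S2 --b--> S1
  read 'c': S1 --c--> S2
  read 'c': S2 --c--> S1
  read 'c': S1 --c--> S2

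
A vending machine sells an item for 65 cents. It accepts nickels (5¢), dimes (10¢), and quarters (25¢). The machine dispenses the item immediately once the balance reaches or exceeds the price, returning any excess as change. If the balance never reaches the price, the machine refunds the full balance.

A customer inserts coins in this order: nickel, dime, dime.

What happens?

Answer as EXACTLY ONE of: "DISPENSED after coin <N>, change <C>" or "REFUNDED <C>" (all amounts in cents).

Price: 65¢
Coin 1 (nickel, 5¢): balance = 5¢
Coin 2 (dime, 10¢): balance = 15¢
Coin 3 (dime, 10¢): balance = 25¢
All coins inserted, balance 25¢ < price 65¢ → REFUND 25¢

Answer: REFUNDED 25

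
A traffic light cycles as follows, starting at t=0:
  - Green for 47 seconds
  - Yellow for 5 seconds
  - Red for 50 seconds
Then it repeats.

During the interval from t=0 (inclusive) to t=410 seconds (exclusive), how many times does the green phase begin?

Answer: 5

Derivation:
Cycle = 47+5+50 = 102s
green phase starts at t = k*102 + 0 for k=0,1,2,...
Need k*102+0 < 410 → k < 4.020
k ∈ {0, ..., 4} → 5 starts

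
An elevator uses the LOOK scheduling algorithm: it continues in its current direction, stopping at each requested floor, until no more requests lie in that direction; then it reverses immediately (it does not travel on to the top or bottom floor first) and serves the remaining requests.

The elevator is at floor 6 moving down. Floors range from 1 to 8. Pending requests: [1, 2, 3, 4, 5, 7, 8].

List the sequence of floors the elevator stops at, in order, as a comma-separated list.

Current: 6, moving DOWN
Serve below first (descending): [5, 4, 3, 2, 1]
Then reverse, serve above (ascending): [7, 8]

Answer: 5, 4, 3, 2, 1, 7, 8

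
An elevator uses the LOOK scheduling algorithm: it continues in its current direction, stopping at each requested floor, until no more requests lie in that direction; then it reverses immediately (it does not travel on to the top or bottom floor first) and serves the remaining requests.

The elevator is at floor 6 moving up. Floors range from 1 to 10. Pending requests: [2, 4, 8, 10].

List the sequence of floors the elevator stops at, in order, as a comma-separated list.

Answer: 8, 10, 4, 2

Derivation:
Current: 6, moving UP
Serve above first (ascending): [8, 10]
Then reverse, serve below (descending): [4, 2]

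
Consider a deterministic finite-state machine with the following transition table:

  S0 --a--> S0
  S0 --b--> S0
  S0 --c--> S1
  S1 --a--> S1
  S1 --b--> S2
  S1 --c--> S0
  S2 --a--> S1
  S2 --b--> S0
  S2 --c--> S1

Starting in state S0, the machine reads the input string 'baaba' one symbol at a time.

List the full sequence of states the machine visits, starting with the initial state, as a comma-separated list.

Start: S0
  read 'b': S0 --b--> S0
  read 'a': S0 --a--> S0
  read 'a': S0 --a--> S0
  read 'b': S0 --b--> S0
  read 'a': S0 --a--> S0

Answer: S0, S0, S0, S0, S0, S0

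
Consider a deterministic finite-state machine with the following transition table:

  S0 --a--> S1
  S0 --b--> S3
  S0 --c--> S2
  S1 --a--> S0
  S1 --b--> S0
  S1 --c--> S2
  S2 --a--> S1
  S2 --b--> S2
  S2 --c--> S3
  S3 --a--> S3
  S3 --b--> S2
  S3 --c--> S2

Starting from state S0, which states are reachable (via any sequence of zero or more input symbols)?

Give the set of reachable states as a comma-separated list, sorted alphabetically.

BFS from S0:
  visit S0: S0--a-->S1 (new), S0--b-->S3 (new), S0--c-->S2 (new)
  visit S1: S1--a-->S0 (seen), S1--b-->S0 (seen), S1--c-->S2 (seen)
  visit S3: S3--a-->S3 (seen), S3--b-->S2 (seen), S3--c-->S2 (seen)
  visit S2: S2--a-->S1 (seen), S2--b-->S2 (seen), S2--c-->S3 (seen)

Answer: S0, S1, S2, S3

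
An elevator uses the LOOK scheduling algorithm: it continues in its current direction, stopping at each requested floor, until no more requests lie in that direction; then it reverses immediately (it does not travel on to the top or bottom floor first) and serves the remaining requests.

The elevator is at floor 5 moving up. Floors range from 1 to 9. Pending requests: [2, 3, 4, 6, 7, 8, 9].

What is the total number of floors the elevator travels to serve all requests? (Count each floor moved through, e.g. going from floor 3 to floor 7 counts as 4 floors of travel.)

Start at floor 5 moving up, LOOK stop order: [6, 7, 8, 9, 4, 3, 2]
  5 → 6: |6-5| = 1, total = 1
  6 → 7: |7-6| = 1, total = 2
  7 → 8: |8-7| = 1, total = 3
  8 → 9: |9-8| = 1, total = 4
  9 → 4: |4-9| = 5, total = 9
  4 → 3: |3-4| = 1, total = 10
  3 → 2: |2-3| = 1, total = 11

Answer: 11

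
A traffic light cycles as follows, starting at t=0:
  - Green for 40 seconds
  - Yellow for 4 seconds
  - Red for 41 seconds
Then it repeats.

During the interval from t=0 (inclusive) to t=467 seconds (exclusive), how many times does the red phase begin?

Cycle = 40+4+41 = 85s
red phase starts at t = k*85 + 44 for k=0,1,2,...
Need k*85+44 < 467 → k < 4.976
k ∈ {0, ..., 4} → 5 starts

Answer: 5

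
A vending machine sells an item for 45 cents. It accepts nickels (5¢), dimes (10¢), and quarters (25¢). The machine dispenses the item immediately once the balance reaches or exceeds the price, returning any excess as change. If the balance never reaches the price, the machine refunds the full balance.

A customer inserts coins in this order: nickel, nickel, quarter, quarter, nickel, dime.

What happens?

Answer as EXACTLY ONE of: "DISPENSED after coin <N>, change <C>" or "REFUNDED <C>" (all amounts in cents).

Price: 45¢
Coin 1 (nickel, 5¢): balance = 5¢
Coin 2 (nickel, 5¢): balance = 10¢
Coin 3 (quarter, 25¢): balance = 35¢
Coin 4 (quarter, 25¢): balance = 60¢
  → balance >= price → DISPENSE, change = 60 - 45 = 15¢

Answer: DISPENSED after coin 4, change 15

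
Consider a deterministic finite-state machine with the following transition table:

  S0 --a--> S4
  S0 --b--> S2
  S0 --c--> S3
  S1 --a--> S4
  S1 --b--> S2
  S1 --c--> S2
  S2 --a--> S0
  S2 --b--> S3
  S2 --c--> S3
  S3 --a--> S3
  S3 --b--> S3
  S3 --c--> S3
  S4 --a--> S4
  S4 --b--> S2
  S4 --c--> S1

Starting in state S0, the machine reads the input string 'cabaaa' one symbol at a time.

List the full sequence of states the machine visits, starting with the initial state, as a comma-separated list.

Start: S0
  read 'c': S0 --c--> S3
  read 'a': S3 --a--> S3
  read 'b': S3 --b--> S3
  read 'a': S3 --a--> S3
  read 'a': S3 --a--> S3
  read 'a': S3 --a--> S3

Answer: S0, S3, S3, S3, S3, S3, S3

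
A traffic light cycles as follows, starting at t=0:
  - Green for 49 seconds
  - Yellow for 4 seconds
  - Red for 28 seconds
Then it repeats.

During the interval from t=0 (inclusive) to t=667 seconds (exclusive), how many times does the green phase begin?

Cycle = 49+4+28 = 81s
green phase starts at t = k*81 + 0 for k=0,1,2,...
Need k*81+0 < 667 → k < 8.235
k ∈ {0, ..., 8} → 9 starts

Answer: 9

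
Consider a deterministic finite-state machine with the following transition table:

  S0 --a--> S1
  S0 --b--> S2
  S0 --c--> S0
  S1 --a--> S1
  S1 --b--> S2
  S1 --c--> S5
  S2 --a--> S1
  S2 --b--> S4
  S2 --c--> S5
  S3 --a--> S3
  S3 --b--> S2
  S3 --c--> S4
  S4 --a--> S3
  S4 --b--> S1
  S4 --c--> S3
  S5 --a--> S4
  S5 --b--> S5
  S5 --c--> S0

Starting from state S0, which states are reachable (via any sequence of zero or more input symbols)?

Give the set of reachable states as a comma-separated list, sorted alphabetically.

BFS from S0:
  visit S0: S0--a-->S1 (new), S0--b-->S2 (new), S0--c-->S0 (seen)
  visit S1: S1--a-->S1 (seen), S1--b-->S2 (seen), S1--c-->S5 (new)
  visit S2: S2--a-->S1 (seen), S2--b-->S4 (new), S2--c-->S5 (seen)
  visit S5: S5--a-->S4 (seen), S5--b-->S5 (seen), S5--c-->S0 (seen)
  visit S4: S4--a-->S3 (new), S4--b-->S1 (seen), S4--c-->S3 (seen)
  visit S3: S3--a-->S3 (seen), S3--b-->S2 (seen), S3--c-->S4 (seen)

Answer: S0, S1, S2, S3, S4, S5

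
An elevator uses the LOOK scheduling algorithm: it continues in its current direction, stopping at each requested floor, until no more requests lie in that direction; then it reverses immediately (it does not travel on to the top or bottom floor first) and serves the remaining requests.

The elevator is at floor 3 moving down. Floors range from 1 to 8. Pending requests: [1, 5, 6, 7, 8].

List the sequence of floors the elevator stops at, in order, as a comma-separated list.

Current: 3, moving DOWN
Serve below first (descending): [1]
Then reverse, serve above (ascending): [5, 6, 7, 8]

Answer: 1, 5, 6, 7, 8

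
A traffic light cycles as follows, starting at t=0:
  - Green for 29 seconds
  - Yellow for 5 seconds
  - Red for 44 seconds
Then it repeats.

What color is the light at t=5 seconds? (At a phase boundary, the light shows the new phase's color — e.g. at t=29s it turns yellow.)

Answer: green

Derivation:
Cycle length = 29 + 5 + 44 = 78s
t = 5, phase_t = 5 mod 78 = 5
5 < 29 (green end) → GREEN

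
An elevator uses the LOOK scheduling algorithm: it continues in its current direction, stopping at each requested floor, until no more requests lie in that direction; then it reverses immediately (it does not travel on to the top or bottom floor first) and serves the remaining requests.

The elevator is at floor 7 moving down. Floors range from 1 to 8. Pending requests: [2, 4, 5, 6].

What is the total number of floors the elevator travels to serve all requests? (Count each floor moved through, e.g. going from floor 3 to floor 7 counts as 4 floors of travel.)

Answer: 5

Derivation:
Start at floor 7 moving down, LOOK stop order: [6, 5, 4, 2]
  7 → 6: |6-7| = 1, total = 1
  6 → 5: |5-6| = 1, total = 2
  5 → 4: |4-5| = 1, total = 3
  4 → 2: |2-4| = 2, total = 5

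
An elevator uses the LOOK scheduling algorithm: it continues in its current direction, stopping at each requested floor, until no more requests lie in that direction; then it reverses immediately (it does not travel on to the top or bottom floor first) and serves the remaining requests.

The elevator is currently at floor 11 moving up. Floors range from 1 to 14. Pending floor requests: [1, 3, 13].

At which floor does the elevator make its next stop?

Answer: 13

Derivation:
Current floor: 11, direction: up
Requests above: [13]
Requests below: [1, 3]
Moving up and requests lie above → nearest above is min([13]) = 13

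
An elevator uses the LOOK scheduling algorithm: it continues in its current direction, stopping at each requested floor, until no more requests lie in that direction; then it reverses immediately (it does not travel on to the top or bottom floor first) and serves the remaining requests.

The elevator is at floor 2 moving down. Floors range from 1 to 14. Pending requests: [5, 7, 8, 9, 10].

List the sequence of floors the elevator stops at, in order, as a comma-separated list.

Current: 2, moving DOWN
Serve below first (descending): []
Then reverse, serve above (ascending): [5, 7, 8, 9, 10]

Answer: 5, 7, 8, 9, 10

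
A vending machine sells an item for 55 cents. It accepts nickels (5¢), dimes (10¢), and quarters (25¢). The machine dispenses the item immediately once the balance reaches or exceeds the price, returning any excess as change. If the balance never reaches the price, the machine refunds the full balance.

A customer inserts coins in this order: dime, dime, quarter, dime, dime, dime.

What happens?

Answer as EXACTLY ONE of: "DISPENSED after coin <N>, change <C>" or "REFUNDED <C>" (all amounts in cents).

Answer: DISPENSED after coin 4, change 0

Derivation:
Price: 55¢
Coin 1 (dime, 10¢): balance = 10¢
Coin 2 (dime, 10¢): balance = 20¢
Coin 3 (quarter, 25¢): balance = 45¢
Coin 4 (dime, 10¢): balance = 55¢
  → balance >= price → DISPENSE, change = 55 - 55 = 0¢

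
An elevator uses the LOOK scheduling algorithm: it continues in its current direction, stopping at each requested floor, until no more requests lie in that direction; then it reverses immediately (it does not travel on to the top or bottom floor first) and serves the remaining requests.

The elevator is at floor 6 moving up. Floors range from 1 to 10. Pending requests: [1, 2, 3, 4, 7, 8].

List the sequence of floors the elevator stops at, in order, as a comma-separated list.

Answer: 7, 8, 4, 3, 2, 1

Derivation:
Current: 6, moving UP
Serve above first (ascending): [7, 8]
Then reverse, serve below (descending): [4, 3, 2, 1]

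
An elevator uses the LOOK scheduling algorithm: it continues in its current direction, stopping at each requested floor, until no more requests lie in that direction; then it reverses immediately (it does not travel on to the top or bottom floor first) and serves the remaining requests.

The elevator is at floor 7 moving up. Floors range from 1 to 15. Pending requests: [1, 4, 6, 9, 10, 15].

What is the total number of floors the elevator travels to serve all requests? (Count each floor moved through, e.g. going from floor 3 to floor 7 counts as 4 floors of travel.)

Start at floor 7 moving up, LOOK stop order: [9, 10, 15, 6, 4, 1]
  7 → 9: |9-7| = 2, total = 2
  9 → 10: |10-9| = 1, total = 3
  10 → 15: |15-10| = 5, total = 8
  15 → 6: |6-15| = 9, total = 17
  6 → 4: |4-6| = 2, total = 19
  4 → 1: |1-4| = 3, total = 22

Answer: 22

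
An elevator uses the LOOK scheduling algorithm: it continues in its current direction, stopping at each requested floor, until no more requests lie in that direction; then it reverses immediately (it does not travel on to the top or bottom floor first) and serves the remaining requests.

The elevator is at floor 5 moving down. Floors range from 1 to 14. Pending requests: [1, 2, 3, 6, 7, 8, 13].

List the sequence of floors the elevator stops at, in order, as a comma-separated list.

Current: 5, moving DOWN
Serve below first (descending): [3, 2, 1]
Then reverse, serve above (ascending): [6, 7, 8, 13]

Answer: 3, 2, 1, 6, 7, 8, 13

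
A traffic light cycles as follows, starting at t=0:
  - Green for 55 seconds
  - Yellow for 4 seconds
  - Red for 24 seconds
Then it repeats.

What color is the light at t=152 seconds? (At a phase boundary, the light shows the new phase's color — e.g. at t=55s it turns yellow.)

Answer: red

Derivation:
Cycle length = 55 + 4 + 24 = 83s
t = 152, phase_t = 152 mod 83 = 69
69 >= 59 → RED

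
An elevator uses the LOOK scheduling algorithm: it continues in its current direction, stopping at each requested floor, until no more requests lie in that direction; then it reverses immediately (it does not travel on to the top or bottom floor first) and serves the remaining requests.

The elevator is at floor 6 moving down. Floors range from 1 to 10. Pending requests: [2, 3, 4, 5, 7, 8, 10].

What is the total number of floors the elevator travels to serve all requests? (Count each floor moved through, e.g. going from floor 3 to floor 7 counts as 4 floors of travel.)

Answer: 12

Derivation:
Start at floor 6 moving down, LOOK stop order: [5, 4, 3, 2, 7, 8, 10]
  6 → 5: |5-6| = 1, total = 1
  5 → 4: |4-5| = 1, total = 2
  4 → 3: |3-4| = 1, total = 3
  3 → 2: |2-3| = 1, total = 4
  2 → 7: |7-2| = 5, total = 9
  7 → 8: |8-7| = 1, total = 10
  8 → 10: |10-8| = 2, total = 12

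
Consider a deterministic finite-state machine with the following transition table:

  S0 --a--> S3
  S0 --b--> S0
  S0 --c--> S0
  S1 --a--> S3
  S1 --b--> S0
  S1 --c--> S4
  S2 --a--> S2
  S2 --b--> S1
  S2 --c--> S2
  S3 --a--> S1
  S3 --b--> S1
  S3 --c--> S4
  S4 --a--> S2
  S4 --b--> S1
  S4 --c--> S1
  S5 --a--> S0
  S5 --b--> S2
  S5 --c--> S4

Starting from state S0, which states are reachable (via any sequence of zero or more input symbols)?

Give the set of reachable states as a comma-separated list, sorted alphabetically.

Answer: S0, S1, S2, S3, S4

Derivation:
BFS from S0:
  visit S0: S0--a-->S3 (new), S0--b-->S0 (seen), S0--c-->S0 (seen)
  visit S3: S3--a-->S1 (new), S3--b-->S1 (seen), S3--c-->S4 (new)
  visit S1: S1--a-->S3 (seen), S1--b-->S0 (seen), S1--c-->S4 (seen)
  visit S4: S4--a-->S2 (new), S4--b-->S1 (seen), S4--c-->S1 (seen)
  visit S2: S2--a-->S2 (seen), S2--b-->S1 (seen), S2--c-->S2 (seen)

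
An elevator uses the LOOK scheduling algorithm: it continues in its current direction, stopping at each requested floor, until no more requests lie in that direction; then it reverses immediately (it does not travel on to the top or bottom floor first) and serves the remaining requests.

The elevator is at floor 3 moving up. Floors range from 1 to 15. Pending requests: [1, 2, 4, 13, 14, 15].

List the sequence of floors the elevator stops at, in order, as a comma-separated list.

Answer: 4, 13, 14, 15, 2, 1

Derivation:
Current: 3, moving UP
Serve above first (ascending): [4, 13, 14, 15]
Then reverse, serve below (descending): [2, 1]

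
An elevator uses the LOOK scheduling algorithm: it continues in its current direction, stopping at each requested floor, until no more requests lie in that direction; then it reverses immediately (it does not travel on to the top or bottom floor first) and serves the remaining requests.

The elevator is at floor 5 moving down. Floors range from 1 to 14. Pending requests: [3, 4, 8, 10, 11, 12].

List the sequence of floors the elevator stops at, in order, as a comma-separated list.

Current: 5, moving DOWN
Serve below first (descending): [4, 3]
Then reverse, serve above (ascending): [8, 10, 11, 12]

Answer: 4, 3, 8, 10, 11, 12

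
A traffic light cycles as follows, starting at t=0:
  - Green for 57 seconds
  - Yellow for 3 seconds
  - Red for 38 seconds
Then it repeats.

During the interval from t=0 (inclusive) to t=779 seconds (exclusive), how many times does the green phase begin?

Answer: 8

Derivation:
Cycle = 57+3+38 = 98s
green phase starts at t = k*98 + 0 for k=0,1,2,...
Need k*98+0 < 779 → k < 7.949
k ∈ {0, ..., 7} → 8 starts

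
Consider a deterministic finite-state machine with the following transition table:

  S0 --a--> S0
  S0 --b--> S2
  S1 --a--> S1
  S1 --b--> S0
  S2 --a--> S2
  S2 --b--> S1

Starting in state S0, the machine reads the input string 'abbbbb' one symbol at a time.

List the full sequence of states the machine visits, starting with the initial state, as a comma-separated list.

Start: S0
  read 'a': S0 --a--> S0
  read 'b': S0 --b--> S2
  read 'b': S2 --b--> S1
  read 'b': S1 --b--> S0
  read 'b': S0 --b--> S2
  read 'b': S2 --b--> S1

Answer: S0, S0, S2, S1, S0, S2, S1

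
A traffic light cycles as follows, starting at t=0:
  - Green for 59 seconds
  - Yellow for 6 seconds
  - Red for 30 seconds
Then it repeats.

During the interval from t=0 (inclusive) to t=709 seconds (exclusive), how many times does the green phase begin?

Answer: 8

Derivation:
Cycle = 59+6+30 = 95s
green phase starts at t = k*95 + 0 for k=0,1,2,...
Need k*95+0 < 709 → k < 7.463
k ∈ {0, ..., 7} → 8 starts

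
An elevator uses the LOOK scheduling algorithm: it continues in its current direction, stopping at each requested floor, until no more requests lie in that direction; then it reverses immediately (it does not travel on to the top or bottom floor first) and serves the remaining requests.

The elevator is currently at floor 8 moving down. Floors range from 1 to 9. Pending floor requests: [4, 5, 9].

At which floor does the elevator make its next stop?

Answer: 5

Derivation:
Current floor: 8, direction: down
Requests above: [9]
Requests below: [4, 5]
Moving down and requests lie below → nearest below is max([4, 5]) = 5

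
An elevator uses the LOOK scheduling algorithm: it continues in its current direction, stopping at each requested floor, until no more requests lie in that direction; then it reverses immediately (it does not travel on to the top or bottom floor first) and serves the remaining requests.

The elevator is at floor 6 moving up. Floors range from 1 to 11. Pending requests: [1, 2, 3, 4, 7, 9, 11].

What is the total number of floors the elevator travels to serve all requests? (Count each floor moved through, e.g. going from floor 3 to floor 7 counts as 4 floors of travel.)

Answer: 15

Derivation:
Start at floor 6 moving up, LOOK stop order: [7, 9, 11, 4, 3, 2, 1]
  6 → 7: |7-6| = 1, total = 1
  7 → 9: |9-7| = 2, total = 3
  9 → 11: |11-9| = 2, total = 5
  11 → 4: |4-11| = 7, total = 12
  4 → 3: |3-4| = 1, total = 13
  3 → 2: |2-3| = 1, total = 14
  2 → 1: |1-2| = 1, total = 15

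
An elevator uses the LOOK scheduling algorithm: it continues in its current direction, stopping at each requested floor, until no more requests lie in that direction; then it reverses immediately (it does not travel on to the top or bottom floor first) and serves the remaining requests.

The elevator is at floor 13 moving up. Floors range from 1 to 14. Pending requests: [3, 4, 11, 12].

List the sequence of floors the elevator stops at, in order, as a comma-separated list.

Current: 13, moving UP
Serve above first (ascending): []
Then reverse, serve below (descending): [12, 11, 4, 3]

Answer: 12, 11, 4, 3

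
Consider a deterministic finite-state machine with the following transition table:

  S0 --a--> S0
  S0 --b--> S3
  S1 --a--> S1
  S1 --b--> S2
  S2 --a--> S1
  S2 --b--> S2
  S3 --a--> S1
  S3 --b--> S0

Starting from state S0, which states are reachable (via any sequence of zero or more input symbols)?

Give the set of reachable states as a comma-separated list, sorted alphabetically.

BFS from S0:
  visit S0: S0--a-->S0 (seen), S0--b-->S3 (new)
  visit S3: S3--a-->S1 (new), S3--b-->S0 (seen)
  visit S1: S1--a-->S1 (seen), S1--b-->S2 (new)
  visit S2: S2--a-->S1 (seen), S2--b-->S2 (seen)

Answer: S0, S1, S2, S3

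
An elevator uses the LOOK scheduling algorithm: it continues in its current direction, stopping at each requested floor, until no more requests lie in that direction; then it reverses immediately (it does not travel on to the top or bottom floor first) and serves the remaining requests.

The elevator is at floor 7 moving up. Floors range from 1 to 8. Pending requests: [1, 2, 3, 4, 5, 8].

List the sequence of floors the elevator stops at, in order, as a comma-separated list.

Answer: 8, 5, 4, 3, 2, 1

Derivation:
Current: 7, moving UP
Serve above first (ascending): [8]
Then reverse, serve below (descending): [5, 4, 3, 2, 1]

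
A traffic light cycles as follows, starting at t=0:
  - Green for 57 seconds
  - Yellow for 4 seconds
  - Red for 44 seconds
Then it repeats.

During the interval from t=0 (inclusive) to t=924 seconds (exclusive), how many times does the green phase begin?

Cycle = 57+4+44 = 105s
green phase starts at t = k*105 + 0 for k=0,1,2,...
Need k*105+0 < 924 → k < 8.800
k ∈ {0, ..., 8} → 9 starts

Answer: 9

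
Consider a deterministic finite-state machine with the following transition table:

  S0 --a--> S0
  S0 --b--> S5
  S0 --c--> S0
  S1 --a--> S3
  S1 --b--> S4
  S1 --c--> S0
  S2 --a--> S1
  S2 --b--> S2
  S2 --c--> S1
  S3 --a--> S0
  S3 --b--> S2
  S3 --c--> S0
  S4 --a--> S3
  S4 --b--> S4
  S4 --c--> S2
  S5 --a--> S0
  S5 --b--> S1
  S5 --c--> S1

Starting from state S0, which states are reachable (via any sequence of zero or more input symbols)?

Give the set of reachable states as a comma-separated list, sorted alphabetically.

BFS from S0:
  visit S0: S0--a-->S0 (seen), S0--b-->S5 (new), S0--c-->S0 (seen)
  visit S5: S5--a-->S0 (seen), S5--b-->S1 (new), S5--c-->S1 (seen)
  visit S1: S1--a-->S3 (new), S1--b-->S4 (new), S1--c-->S0 (seen)
  visit S3: S3--a-->S0 (seen), S3--b-->S2 (new), S3--c-->S0 (seen)
  visit S4: S4--a-->S3 (seen), S4--b-->S4 (seen), S4--c-->S2 (seen)
  visit S2: S2--a-->S1 (seen), S2--b-->S2 (seen), S2--c-->S1 (seen)

Answer: S0, S1, S2, S3, S4, S5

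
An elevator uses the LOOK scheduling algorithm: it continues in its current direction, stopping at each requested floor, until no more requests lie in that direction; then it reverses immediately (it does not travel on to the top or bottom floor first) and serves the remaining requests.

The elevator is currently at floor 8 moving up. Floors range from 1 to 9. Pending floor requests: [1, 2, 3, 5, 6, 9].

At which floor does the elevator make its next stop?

Current floor: 8, direction: up
Requests above: [9]
Requests below: [1, 2, 3, 5, 6]
Moving up and requests lie above → nearest above is min([9]) = 9

Answer: 9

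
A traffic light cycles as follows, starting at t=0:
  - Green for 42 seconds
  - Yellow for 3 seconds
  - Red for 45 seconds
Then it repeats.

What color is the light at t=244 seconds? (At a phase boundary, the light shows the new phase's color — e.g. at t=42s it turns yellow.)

Cycle length = 42 + 3 + 45 = 90s
t = 244, phase_t = 244 mod 90 = 64
64 >= 45 → RED

Answer: red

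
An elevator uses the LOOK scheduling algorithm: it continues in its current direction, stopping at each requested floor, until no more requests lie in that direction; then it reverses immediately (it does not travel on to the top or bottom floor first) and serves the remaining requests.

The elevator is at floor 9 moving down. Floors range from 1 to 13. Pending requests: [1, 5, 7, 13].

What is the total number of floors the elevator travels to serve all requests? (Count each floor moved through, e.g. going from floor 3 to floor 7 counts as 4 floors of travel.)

Answer: 20

Derivation:
Start at floor 9 moving down, LOOK stop order: [7, 5, 1, 13]
  9 → 7: |7-9| = 2, total = 2
  7 → 5: |5-7| = 2, total = 4
  5 → 1: |1-5| = 4, total = 8
  1 → 13: |13-1| = 12, total = 20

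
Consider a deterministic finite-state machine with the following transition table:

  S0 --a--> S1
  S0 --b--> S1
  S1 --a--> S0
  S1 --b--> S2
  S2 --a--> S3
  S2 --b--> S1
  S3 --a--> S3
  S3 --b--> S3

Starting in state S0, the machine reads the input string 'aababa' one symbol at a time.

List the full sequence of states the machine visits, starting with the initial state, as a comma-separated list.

Answer: S0, S1, S0, S1, S0, S1, S0

Derivation:
Start: S0
  read 'a': S0 --a--> S1
  read 'a': S1 --a--> S0
  read 'b': S0 --b--> S1
  read 'a': S1 --a--> S0
  read 'b': S0 --b--> S1
  read 'a': S1 --a--> S0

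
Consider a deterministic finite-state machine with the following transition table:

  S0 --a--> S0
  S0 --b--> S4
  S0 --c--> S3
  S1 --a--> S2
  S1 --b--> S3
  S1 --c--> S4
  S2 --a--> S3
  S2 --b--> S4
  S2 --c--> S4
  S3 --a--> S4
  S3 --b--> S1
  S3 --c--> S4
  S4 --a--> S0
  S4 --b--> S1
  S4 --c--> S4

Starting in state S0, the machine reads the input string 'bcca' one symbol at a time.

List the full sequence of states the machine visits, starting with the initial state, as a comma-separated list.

Answer: S0, S4, S4, S4, S0

Derivation:
Start: S0
  read 'b': S0 --b--> S4
  read 'c': S4 --c--> S4
  read 'c': S4 --c--> S4
  read 'a': S4 --a--> S0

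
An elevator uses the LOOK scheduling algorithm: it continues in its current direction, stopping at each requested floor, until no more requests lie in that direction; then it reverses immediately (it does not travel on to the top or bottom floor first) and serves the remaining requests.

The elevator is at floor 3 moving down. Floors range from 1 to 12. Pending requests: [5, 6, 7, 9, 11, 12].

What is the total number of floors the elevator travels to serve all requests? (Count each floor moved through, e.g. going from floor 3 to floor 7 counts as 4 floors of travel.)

Answer: 9

Derivation:
Start at floor 3 moving down, LOOK stop order: [5, 6, 7, 9, 11, 12]
  3 → 5: |5-3| = 2, total = 2
  5 → 6: |6-5| = 1, total = 3
  6 → 7: |7-6| = 1, total = 4
  7 → 9: |9-7| = 2, total = 6
  9 → 11: |11-9| = 2, total = 8
  11 → 12: |12-11| = 1, total = 9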